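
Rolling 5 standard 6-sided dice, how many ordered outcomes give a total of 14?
Coefficient of x^14 in (x + x² + ... + x^6)^5. By inclusion-exclusion on dice exceeding 6: Σ_j (-1)^j C(5,j)·C(14-1-6j, 4) = C(5,0)·C(13,4) - C(5,1)·C(7,4) = 1·715 - 5·35 = 540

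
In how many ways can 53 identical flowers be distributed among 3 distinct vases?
C(53+3-1, 3-1) = C(55, 2) = 1485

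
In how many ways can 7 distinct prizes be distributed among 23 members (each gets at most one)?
P(23,7) = 23!/(23-7)! = 1235591280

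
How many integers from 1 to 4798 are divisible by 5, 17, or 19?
⌊4798/5⌋+⌊4798/17⌋+⌊4798/19⌋ - ⌊4798/85⌋-⌊4798/95⌋-⌊4798/323⌋ + ⌊4798/1615⌋ = 959+282+252 - 56-50-14 + 2 = 1375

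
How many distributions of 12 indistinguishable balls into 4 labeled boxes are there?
C(12+4-1, 4-1) = C(15, 3) = 455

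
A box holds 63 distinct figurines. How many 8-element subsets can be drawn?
C(63,8) = 63!/(8!×55!) = 3872894697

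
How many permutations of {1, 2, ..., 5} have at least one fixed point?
Complement of the derangements. !5 = Σ_{j=0}^{5} (-1)^j·5!/j! = 120 - 120 + 60 - 20 + 5 - 1 = 44. 5! - !5 = 120 - 44 = 76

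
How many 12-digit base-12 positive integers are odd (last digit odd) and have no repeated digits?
Last∈{1,3,5,7,9,11}. Last=0: 0. Last nonzero: 6×10×P(10,10) = 217728000. Total = 217728000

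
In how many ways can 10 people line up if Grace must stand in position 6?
Fix one position: (10-1)! = 362880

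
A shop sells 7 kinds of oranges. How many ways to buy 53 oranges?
C(53+7-1, 7-1) = C(59, 6) = 45057474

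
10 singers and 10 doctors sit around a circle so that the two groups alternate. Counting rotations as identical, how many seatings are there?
Fix one of the singers: (10-1)! ways for the remaining singers, × 10! ways for the doctors = 362880 × 3628800 = 1316818944000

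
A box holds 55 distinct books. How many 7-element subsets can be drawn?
C(55,7) = 55!/(7!×48!) = 202927725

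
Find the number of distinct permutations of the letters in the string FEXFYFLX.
8! / (1! × 3! × 2! × 1! × 1!) = 3360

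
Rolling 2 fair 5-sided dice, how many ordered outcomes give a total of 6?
Coefficient of x^6 in (x + x² + ... + x^5)^2. By inclusion-exclusion on dice exceeding 5: Σ_j (-1)^j C(2,j)·C(6-1-5j, 1) = C(2,0)·C(5,1) = 1·5 = 5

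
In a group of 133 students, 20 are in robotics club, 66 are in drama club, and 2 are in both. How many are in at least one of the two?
|A∪B| = |A| + |B| - |A∩B| = 20 + 66 - 2 = 84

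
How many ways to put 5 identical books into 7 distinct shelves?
C(5+7-1, 7-1) = C(11, 6) = 462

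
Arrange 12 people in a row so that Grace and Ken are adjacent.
Treat as block: (12-1)! × 2! = 39916800 × 2 = 79833600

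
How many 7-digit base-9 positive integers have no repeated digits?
First digit: 8 choices (nonzero). Then descending: 8 × 8 × 7 × 6 × 5 × 4 × 3 = 161280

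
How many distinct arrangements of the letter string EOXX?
4! / (1! × 2! × 1!) = 12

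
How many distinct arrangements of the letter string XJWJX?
5! / (2! × 1! × 2!) = 30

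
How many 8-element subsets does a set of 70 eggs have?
C(70,8) = 70!/(8!×62!) = 9440350920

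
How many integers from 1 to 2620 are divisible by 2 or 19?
⌊2620/2⌋ + ⌊2620/19⌋ - ⌊2620/38⌋ = 1310 + 137 - 68 = 1379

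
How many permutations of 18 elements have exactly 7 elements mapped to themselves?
Choose the 7 fixed points C(18,7) = 31824, derange the rest: !11 = Σ_{j=0}^{11} (-1)^j·11!/j! = 39916800 - 39916800 + 19958400 - 6652800 + 1663200 - 332640 + 55440 - 7920 + 990 - 110 + 11 - 1 = 14684570. Product = 31824 × 14684570 = 467321755680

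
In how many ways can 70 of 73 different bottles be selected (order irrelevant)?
C(73,70) = 73!/(70!×3!) = 62196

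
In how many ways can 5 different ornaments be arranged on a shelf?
5! = 120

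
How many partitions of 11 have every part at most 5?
Let r_j(i) = number of partitions of i into parts ≤ j, for i = 0..11. r_1(i) = 1 for all i; r_j(i) = r_{j-1}(i) + r_j(i-j). Rows j = 2..5: ≤2: 1 1 2 2 3 3 4 4 5 5 6 6; ≤3: 1 1 2 3 4 5 7 8 10 12 14 16; ≤4: 1 1 2 3 5 6 9 11 15 18 23 27; ≤5: 1 1 2 3 5 7 10 13 18 23 30 37. r_5(11) = 37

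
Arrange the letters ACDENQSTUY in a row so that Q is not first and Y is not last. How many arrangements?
By inclusion-exclusion: 10! - 2×(10-1)! + (10-2)! = 3628800 - 725760 + 40320 = 2943360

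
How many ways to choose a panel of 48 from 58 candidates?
C(58,48) = 58!/(48!×10!) = 52179482355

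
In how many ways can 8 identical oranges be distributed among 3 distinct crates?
C(8+3-1, 3-1) = C(10, 2) = 45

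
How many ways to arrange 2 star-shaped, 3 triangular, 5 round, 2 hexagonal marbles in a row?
12! / (2! × 3! × 5! × 2!) = 166320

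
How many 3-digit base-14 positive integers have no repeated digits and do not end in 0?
Last digit: 13 nonzero choices. First digit: 12 (nonzero, ≠last). Middle 1: P(12,1) = 12. Total = 1872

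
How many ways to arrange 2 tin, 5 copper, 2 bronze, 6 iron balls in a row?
15! / (2! × 5! × 2! × 6!) = 3783780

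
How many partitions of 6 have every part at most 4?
Let r_j(i) = number of partitions of i into parts ≤ j, for i = 0..6. r_1(i) = 1 for all i; r_j(i) = r_{j-1}(i) + r_j(i-j). Rows j = 2..4: ≤2: 1 1 2 2 3 3 4; ≤3: 1 1 2 3 4 5 7; ≤4: 1 1 2 3 5 6 9. r_4(6) = 9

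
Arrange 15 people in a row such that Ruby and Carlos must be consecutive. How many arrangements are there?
Treat the 2 as one block: (15-2+1)! × 2! = 87178291200 × 2 = 174356582400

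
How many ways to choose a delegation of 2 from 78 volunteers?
C(78,2) = 78!/(2!×76!) = 3003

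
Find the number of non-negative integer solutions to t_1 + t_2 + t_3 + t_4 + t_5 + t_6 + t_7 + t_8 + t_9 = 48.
C(48+9-1, 9-1) = C(56, 8) = 1420494075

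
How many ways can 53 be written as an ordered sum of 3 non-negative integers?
C(53+3-1, 3-1) = C(55, 2) = 1485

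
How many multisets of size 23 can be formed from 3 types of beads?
C(23+3-1, 3-1) = C(25, 2) = 300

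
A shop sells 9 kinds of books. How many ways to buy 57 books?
C(57+9-1, 9-1) = C(65, 8) = 5047381560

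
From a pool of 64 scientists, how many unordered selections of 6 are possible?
C(64,6) = 64!/(6!×58!) = 74974368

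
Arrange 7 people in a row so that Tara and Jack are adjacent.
Treat as block: (7-1)! × 2! = 720 × 2 = 1440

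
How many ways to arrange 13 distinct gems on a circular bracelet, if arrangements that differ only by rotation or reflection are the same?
(13-1)!/2 = 479001600/2 = 239500800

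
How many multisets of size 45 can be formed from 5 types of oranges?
C(45+5-1, 5-1) = C(49, 4) = 211876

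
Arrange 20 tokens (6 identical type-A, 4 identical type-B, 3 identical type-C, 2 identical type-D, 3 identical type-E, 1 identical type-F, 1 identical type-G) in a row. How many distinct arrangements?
20! / (6! × 4! × 3! × 2! × 3! × 1! × 1!) = 1955457504000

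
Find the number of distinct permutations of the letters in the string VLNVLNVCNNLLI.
13! / (4! × 4! × 1! × 3! × 1!) = 1801800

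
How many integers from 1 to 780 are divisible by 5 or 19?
⌊780/5⌋ + ⌊780/19⌋ - ⌊780/95⌋ = 156 + 41 - 8 = 189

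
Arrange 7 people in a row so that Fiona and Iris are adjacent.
Treat as block: (7-1)! × 2! = 720 × 2 = 1440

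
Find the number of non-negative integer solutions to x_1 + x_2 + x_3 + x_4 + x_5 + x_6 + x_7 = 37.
C(37+7-1, 7-1) = C(43, 6) = 6096454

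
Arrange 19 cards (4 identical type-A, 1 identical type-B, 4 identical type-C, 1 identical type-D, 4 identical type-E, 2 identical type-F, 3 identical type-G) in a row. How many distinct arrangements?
19! / (4! × 1! × 4! × 1! × 4! × 2! × 3!) = 733296564000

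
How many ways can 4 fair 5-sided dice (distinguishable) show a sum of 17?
Coefficient of x^17 in (x + x² + ... + x^5)^4. By inclusion-exclusion on dice exceeding 5: Σ_j (-1)^j C(4,j)·C(17-1-5j, 3) = C(4,0)·C(16,3) - C(4,1)·C(11,3) + C(4,2)·C(6,3) = 1·560 - 4·165 + 6·20 = 20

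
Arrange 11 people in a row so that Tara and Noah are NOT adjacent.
Total - adjacent = 11! - (11-1)!×2 = 39916800 - 7257600 = 32659200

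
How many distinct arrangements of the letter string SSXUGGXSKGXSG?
13! / (4! × 4! × 1! × 1! × 3!) = 1801800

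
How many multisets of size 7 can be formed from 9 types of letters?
C(7+9-1, 9-1) = C(15, 8) = 6435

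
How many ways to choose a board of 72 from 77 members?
C(77,72) = 77!/(72!×5!) = 19757815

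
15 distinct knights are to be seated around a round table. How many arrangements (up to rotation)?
Circular: fix one position, arrange the rest. (15-1)! = 87178291200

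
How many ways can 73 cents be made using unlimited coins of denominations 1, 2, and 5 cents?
Coefficient of x^73 in 1/(1-x^1) · 1/(1-x^2) · 1/(1-x^5). Case on j = number of 5-cent coins (j = 0..14); remainder r = 73 - 5j is made from {1,2} in ⌊r/2⌋+1 ways. r = 73, 68, 63, 58, 53, 48, 43, 38, 33, 28, 23, 18, 13, 8, 3 → 37 + 35 + 32 + 30 + 27 + 25 + 22 + 20 + 17 + 15 + 12 + 10 + 7 + 5 + 2 = 296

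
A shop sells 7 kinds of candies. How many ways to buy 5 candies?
C(5+7-1, 7-1) = C(11, 6) = 462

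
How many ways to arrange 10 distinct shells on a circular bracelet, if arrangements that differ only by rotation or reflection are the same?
(10-1)!/2 = 362880/2 = 181440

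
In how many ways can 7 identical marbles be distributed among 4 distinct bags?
C(7+4-1, 4-1) = C(10, 3) = 120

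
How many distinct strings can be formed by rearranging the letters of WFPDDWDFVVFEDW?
14! / (1! × 1! × 3! × 4! × 3! × 2!) = 50450400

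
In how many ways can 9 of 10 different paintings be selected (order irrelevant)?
C(10,9) = 10!/(9!×1!) = 10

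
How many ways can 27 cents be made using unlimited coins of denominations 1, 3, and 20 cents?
Coefficient of x^27 in 1/(1-x^1) · 1/(1-x^3) · 1/(1-x^20). Case on j = number of 20-cent coins (j = 0..1); remainder r = 27 - 20j is made from {1,3} in ⌊r/3⌋+1 ways. r = 27, 7 → 10 + 3 = 13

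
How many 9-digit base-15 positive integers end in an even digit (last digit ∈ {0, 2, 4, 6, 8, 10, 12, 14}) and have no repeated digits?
Last∈{0,2,4,6,8,10,12,14}. Last=0: 121080960. Last nonzero: 7×13×P(13,7) = 787026240. Total = 908107200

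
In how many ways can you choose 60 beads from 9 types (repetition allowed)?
C(60+9-1, 9-1) = C(68, 8) = 7392009768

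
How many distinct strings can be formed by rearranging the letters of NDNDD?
5! / (2! × 3!) = 10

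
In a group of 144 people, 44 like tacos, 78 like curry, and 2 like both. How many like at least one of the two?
|A∪B| = |A| + |B| - |A∩B| = 44 + 78 - 2 = 120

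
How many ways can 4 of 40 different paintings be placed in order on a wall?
P(40,4) = 40!/(40-4)! = 2193360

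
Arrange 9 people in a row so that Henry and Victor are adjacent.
Treat as block: (9-1)! × 2! = 40320 × 2 = 80640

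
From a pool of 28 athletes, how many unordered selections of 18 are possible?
C(28,18) = 28!/(18!×10!) = 13123110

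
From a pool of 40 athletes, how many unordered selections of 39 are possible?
C(40,39) = 40!/(39!×1!) = 40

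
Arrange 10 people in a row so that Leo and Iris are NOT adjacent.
Total - adjacent = 10! - (10-1)!×2 = 3628800 - 725760 = 2903040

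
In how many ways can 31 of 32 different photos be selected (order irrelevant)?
C(32,31) = 32!/(31!×1!) = 32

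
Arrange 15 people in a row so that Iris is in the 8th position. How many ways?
Fix one position: (15-1)! = 87178291200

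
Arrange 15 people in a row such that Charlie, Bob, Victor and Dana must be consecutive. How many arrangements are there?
Treat the 4 as one block: (15-4+1)! × 4! = 479001600 × 24 = 11496038400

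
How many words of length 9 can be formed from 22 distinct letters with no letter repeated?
P(22,9) = 22!/(22-9)! = 180503769600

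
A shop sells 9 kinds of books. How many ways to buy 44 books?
C(44+9-1, 9-1) = C(52, 8) = 752538150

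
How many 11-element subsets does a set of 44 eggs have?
C(44,11) = 44!/(11!×33!) = 7669339132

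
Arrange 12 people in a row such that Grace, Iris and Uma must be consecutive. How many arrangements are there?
Treat the 3 as one block: (12-3+1)! × 3! = 3628800 × 6 = 21772800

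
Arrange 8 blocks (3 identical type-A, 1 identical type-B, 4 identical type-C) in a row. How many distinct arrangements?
8! / (3! × 1! × 4!) = 280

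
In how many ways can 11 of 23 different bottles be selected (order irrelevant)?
C(23,11) = 23!/(11!×12!) = 1352078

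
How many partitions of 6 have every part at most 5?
Let r_j(i) = number of partitions of i into parts ≤ j, for i = 0..6. r_1(i) = 1 for all i; r_j(i) = r_{j-1}(i) + r_j(i-j). Rows j = 2..5: ≤2: 1 1 2 2 3 3 4; ≤3: 1 1 2 3 4 5 7; ≤4: 1 1 2 3 5 6 9; ≤5: 1 1 2 3 5 7 10. r_5(6) = 10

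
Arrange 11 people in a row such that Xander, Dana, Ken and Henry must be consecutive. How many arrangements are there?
Treat the 4 as one block: (11-4+1)! × 4! = 40320 × 24 = 967680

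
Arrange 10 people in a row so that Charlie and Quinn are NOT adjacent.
Total - adjacent = 10! - (10-1)!×2 = 3628800 - 725760 = 2903040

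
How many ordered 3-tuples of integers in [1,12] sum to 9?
Coefficient of x^9 in (x + x² + ... + x^12)^3. By inclusion-exclusion on dice exceeding 12: Σ_j (-1)^j C(3,j)·C(9-1-12j, 2) = C(3,0)·C(8,2) = 1·28 = 28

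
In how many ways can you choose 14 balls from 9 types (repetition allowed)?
C(14+9-1, 9-1) = C(22, 8) = 319770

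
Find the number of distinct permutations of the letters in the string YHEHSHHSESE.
11! / (3! × 4! × 3! × 1!) = 46200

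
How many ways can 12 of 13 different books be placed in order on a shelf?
P(13,12) = 13!/(13-12)! = 6227020800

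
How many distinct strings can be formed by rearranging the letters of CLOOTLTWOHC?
11! / (2! × 2! × 1! × 2! × 1! × 3!) = 831600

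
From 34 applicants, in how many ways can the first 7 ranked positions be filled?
P(34,7) = 34!/(34-7)! = 27113264640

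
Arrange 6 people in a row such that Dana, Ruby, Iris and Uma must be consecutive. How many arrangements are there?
Treat the 4 as one block: (6-4+1)! × 4! = 6 × 24 = 144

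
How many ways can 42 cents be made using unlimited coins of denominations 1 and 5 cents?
Coefficient of x^42 in 1/(1-x^1) · 1/(1-x^5). Use j coins of 5 for j = 0..⌊42/5⌋ = 8, the rest in 1s: 8 + 1 = 9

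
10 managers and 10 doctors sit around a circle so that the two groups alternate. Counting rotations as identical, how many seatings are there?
Fix one of the managers: (10-1)! ways for the remaining managers, × 10! ways for the doctors = 362880 × 3628800 = 1316818944000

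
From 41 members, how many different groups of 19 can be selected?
C(41,19) = 41!/(19!×22!) = 244662670200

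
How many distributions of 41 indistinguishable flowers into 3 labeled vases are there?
C(41+3-1, 3-1) = C(43, 2) = 903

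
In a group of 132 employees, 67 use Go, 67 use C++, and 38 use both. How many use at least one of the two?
|A∪B| = |A| + |B| - |A∩B| = 67 + 67 - 38 = 96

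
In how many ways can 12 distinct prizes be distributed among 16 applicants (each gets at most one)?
P(16,12) = 16!/(16-12)! = 871782912000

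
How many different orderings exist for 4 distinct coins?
4! = 24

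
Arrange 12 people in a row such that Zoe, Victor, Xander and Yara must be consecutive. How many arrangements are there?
Treat the 4 as one block: (12-4+1)! × 4! = 362880 × 24 = 8709120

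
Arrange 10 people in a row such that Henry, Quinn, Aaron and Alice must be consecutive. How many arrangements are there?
Treat the 4 as one block: (10-4+1)! × 4! = 5040 × 24 = 120960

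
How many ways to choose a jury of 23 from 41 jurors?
C(41,23) = 41!/(23!×18!) = 202112640600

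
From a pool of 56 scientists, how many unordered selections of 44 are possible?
C(56,44) = 56!/(44!×12!) = 558383307300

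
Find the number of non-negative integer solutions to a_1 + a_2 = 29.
C(29+2-1, 2-1) = C(30, 1) = 30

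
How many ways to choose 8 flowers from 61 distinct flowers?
C(61,8) = 61!/(8!×53!) = 2944827765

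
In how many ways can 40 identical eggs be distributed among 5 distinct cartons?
C(40+5-1, 5-1) = C(44, 4) = 135751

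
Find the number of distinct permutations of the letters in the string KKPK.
4! / (3! × 1!) = 4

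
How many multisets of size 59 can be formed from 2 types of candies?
C(59+2-1, 2-1) = C(60, 1) = 60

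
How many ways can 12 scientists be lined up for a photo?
12! = 479001600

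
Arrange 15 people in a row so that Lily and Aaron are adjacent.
Treat as block: (15-1)! × 2! = 87178291200 × 2 = 174356582400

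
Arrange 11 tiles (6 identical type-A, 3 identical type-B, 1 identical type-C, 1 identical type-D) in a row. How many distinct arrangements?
11! / (6! × 3! × 1! × 1!) = 9240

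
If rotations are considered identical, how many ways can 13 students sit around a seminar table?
Circular: fix one position, arrange the rest. (13-1)! = 479001600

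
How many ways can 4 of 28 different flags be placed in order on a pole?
P(28,4) = 28!/(28-4)! = 491400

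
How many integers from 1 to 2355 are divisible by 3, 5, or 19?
⌊2355/3⌋+⌊2355/5⌋+⌊2355/19⌋ - ⌊2355/15⌋-⌊2355/57⌋-⌊2355/95⌋ + ⌊2355/285⌋ = 785+471+123 - 157-41-24 + 8 = 1165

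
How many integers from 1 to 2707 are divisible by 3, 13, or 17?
⌊2707/3⌋+⌊2707/13⌋+⌊2707/17⌋ - ⌊2707/39⌋-⌊2707/51⌋-⌊2707/221⌋ + ⌊2707/663⌋ = 902+208+159 - 69-53-12 + 4 = 1139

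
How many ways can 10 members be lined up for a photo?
10! = 3628800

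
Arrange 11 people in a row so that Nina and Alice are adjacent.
Treat as block: (11-1)! × 2! = 3628800 × 2 = 7257600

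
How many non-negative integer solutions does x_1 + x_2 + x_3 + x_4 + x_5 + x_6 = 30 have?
C(30+6-1, 6-1) = C(35, 5) = 324632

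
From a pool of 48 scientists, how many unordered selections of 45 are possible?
C(48,45) = 48!/(45!×3!) = 17296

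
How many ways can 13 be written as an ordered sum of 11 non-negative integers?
C(13+11-1, 11-1) = C(23, 10) = 1144066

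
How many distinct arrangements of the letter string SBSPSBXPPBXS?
12! / (2! × 3! × 4! × 3!) = 277200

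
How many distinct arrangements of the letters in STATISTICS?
10! / (3! × 3! × 1! × 2! × 1!) = 50400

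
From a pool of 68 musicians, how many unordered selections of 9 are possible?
C(68,9) = 68!/(9!×59!) = 49280065120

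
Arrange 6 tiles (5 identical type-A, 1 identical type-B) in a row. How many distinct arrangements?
6! / (5! × 1!) = 6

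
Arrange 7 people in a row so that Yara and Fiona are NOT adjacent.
Total - adjacent = 7! - (7-1)!×2 = 5040 - 1440 = 3600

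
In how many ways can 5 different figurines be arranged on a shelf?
5! = 120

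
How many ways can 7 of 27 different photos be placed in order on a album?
P(27,7) = 27!/(27-7)! = 4475671200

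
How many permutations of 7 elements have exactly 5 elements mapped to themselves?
Choose the 5 fixed points C(7,5) = 21, derange the rest: !2 = Σ_{j=0}^{2} (-1)^j·2!/j! = 2 - 2 + 1 = 1. Product = 21 × 1 = 21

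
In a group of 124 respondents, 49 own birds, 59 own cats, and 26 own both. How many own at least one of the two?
|A∪B| = |A| + |B| - |A∩B| = 49 + 59 - 26 = 82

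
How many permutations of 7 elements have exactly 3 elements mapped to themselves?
Choose the 3 fixed points C(7,3) = 35, derange the rest: !4 = Σ_{j=0}^{4} (-1)^j·4!/j! = 24 - 24 + 12 - 4 + 1 = 9. Product = 35 × 9 = 315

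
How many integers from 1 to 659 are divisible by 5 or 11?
⌊659/5⌋ + ⌊659/11⌋ - ⌊659/55⌋ = 131 + 59 - 11 = 179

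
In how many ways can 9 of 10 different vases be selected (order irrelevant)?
C(10,9) = 10!/(9!×1!) = 10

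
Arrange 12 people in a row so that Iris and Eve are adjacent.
Treat as block: (12-1)! × 2! = 39916800 × 2 = 79833600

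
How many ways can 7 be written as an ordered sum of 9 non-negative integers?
C(7+9-1, 9-1) = C(15, 8) = 6435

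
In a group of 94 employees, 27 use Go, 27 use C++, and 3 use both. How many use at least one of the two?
|A∪B| = |A| + |B| - |A∩B| = 27 + 27 - 3 = 51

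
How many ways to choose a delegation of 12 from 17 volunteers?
C(17,12) = 17!/(12!×5!) = 6188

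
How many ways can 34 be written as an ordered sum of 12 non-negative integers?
C(34+12-1, 12-1) = C(45, 11) = 10150595910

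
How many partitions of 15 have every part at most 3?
Let r_j(i) = number of partitions of i into parts ≤ j, for i = 0..15. r_1(i) = 1 for all i; r_j(i) = r_{j-1}(i) + r_j(i-j). Rows j = 2..3: ≤2: 1 1 2 2 3 3 4 4 5 5 6 6 7 7 8 8; ≤3: 1 1 2 3 4 5 7 8 10 12 14 16 19 21 24 27. r_3(15) = 27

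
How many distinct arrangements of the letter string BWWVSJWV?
8! / (1! × 2! × 3! × 1! × 1!) = 3360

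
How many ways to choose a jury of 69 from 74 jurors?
C(74,69) = 74!/(69!×5!) = 16108764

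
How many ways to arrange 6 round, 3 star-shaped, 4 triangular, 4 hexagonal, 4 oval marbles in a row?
21! / (6! × 3! × 4! × 4! × 4!) = 855512658000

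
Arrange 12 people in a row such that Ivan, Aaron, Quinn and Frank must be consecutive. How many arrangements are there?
Treat the 4 as one block: (12-4+1)! × 4! = 362880 × 24 = 8709120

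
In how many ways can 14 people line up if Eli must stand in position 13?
Fix one position: (14-1)! = 6227020800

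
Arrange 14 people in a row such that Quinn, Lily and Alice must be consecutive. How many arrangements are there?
Treat the 3 as one block: (14-3+1)! × 3! = 479001600 × 6 = 2874009600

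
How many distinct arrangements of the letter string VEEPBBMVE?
9! / (2! × 1! × 1! × 3! × 2!) = 15120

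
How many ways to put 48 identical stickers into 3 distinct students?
C(48+3-1, 3-1) = C(50, 2) = 1225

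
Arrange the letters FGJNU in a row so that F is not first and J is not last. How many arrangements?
By inclusion-exclusion: 5! - 2×(5-1)! + (5-2)! = 120 - 48 + 6 = 78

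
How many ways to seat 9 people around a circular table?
Circular: fix one position, arrange the rest. (9-1)! = 40320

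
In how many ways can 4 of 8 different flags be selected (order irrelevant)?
C(8,4) = 8!/(4!×4!) = 70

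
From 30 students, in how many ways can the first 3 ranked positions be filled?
P(30,3) = 30!/(30-3)! = 24360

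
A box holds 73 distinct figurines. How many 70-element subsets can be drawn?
C(73,70) = 73!/(70!×3!) = 62196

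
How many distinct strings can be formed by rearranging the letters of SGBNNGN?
7! / (2! × 1! × 1! × 3!) = 420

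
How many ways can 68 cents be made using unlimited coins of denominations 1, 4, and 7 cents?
Coefficient of x^68 in 1/(1-x^1) · 1/(1-x^4) · 1/(1-x^7). Case on j = number of 7-cent coins (j = 0..9); remainder r = 68 - 7j is made from {1,4} in ⌊r/4⌋+1 ways. r = 68, 61, 54, 47, 40, 33, 26, 19, 12, 5 → 18 + 16 + 14 + 12 + 11 + 9 + 7 + 5 + 4 + 2 = 98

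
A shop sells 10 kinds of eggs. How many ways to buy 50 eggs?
C(50+10-1, 10-1) = C(59, 9) = 12565671261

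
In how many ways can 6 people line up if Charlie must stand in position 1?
Fix one position: (6-1)! = 120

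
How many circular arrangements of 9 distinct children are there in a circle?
Circular: fix one position, arrange the rest. (9-1)! = 40320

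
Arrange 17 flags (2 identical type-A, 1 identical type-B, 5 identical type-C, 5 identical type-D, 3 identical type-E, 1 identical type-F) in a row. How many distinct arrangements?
17! / (2! × 1! × 5! × 5! × 3! × 1!) = 2058376320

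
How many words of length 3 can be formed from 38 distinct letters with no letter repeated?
P(38,3) = 38!/(38-3)! = 50616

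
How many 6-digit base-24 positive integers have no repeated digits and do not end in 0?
Last digit: 23 nonzero choices. First digit: 22 (nonzero, ≠last). Middle 4: P(22,4) = 175560. Total = 88833360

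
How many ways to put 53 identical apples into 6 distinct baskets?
C(53+6-1, 6-1) = C(58, 5) = 4582116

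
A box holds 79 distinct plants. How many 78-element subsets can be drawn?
C(79,78) = 79!/(78!×1!) = 79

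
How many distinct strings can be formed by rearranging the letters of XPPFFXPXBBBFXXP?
15! / (4! × 5! × 3! × 3!) = 12612600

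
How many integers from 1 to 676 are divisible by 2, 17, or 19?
⌊676/2⌋+⌊676/17⌋+⌊676/19⌋ - ⌊676/34⌋-⌊676/38⌋-⌊676/323⌋ + ⌊676/646⌋ = 338+39+35 - 19-17-2 + 1 = 375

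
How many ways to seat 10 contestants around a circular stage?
Circular: fix one position, arrange the rest. (10-1)! = 362880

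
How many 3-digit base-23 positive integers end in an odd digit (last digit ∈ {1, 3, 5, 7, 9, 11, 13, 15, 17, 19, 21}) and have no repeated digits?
Last∈{1,3,5,7,9,11,13,15,17,19,21}. Last=0: 0. Last nonzero: 11×21×P(21,1) = 4851. Total = 4851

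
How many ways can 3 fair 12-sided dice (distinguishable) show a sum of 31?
Coefficient of x^31 in (x + x² + ... + x^12)^3. By inclusion-exclusion on dice exceeding 12: Σ_j (-1)^j C(3,j)·C(31-1-12j, 2) = C(3,0)·C(30,2) - C(3,1)·C(18,2) + C(3,2)·C(6,2) = 1·435 - 3·153 + 3·15 = 21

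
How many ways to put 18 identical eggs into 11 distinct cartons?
C(18+11-1, 11-1) = C(28, 10) = 13123110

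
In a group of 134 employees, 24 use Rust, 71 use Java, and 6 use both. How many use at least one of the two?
|A∪B| = |A| + |B| - |A∩B| = 24 + 71 - 6 = 89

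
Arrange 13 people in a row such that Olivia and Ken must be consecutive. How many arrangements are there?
Treat the 2 as one block: (13-2+1)! × 2! = 479001600 × 2 = 958003200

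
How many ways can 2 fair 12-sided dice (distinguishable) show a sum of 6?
Coefficient of x^6 in (x + x² + ... + x^12)^2. By inclusion-exclusion on dice exceeding 12: Σ_j (-1)^j C(2,j)·C(6-1-12j, 1) = C(2,0)·C(5,1) = 1·5 = 5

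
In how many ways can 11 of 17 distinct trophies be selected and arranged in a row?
P(17,11) = 17!/(17-11)! = 494010316800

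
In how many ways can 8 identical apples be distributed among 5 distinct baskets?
C(8+5-1, 5-1) = C(12, 4) = 495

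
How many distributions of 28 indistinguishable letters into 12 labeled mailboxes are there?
C(28+12-1, 12-1) = C(39, 11) = 1676056044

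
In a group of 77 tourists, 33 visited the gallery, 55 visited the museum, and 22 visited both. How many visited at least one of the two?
|A∪B| = |A| + |B| - |A∩B| = 33 + 55 - 22 = 66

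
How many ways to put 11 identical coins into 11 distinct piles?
C(11+11-1, 11-1) = C(21, 10) = 352716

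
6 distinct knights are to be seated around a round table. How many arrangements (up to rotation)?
Circular: fix one position, arrange the rest. (6-1)! = 120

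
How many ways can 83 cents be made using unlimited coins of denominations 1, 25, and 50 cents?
Coefficient of x^83 in 1/(1-x^1) · 1/(1-x^25) · 1/(1-x^50). Case on j = number of 50-cent coins (j = 0..1); remainder r = 83 - 50j is made from {1,25} in ⌊r/25⌋+1 ways. r = 83, 33 → 4 + 2 = 6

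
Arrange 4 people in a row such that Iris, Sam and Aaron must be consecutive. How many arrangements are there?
Treat the 3 as one block: (4-3+1)! × 3! = 2 × 6 = 12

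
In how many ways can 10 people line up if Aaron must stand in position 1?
Fix one position: (10-1)! = 362880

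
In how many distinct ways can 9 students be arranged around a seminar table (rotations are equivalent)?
Circular: fix one position, arrange the rest. (9-1)! = 40320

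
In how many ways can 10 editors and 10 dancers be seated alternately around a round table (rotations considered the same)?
Fix one of the editors: (10-1)! ways for the remaining editors, × 10! ways for the dancers = 362880 × 3628800 = 1316818944000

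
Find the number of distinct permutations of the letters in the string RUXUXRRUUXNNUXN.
15! / (3! × 5! × 4! × 3!) = 12612600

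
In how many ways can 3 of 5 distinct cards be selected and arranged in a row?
P(5,3) = 5!/(5-3)! = 60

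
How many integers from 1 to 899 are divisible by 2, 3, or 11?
⌊899/2⌋+⌊899/3⌋+⌊899/11⌋ - ⌊899/6⌋-⌊899/22⌋-⌊899/33⌋ + ⌊899/66⌋ = 449+299+81 - 149-40-27 + 13 = 626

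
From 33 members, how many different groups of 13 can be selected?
C(33,13) = 33!/(13!×20!) = 573166440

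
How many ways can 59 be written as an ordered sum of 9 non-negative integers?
C(59+9-1, 9-1) = C(67, 8) = 6522361560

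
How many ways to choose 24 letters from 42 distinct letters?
C(42,24) = 42!/(24!×18!) = 353697121050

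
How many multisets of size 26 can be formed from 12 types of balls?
C(26+12-1, 12-1) = C(37, 11) = 854992152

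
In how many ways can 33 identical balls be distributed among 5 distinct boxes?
C(33+5-1, 5-1) = C(37, 4) = 66045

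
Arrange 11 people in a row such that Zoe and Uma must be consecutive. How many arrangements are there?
Treat the 2 as one block: (11-2+1)! × 2! = 3628800 × 2 = 7257600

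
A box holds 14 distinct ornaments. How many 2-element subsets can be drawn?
C(14,2) = 14!/(2!×12!) = 91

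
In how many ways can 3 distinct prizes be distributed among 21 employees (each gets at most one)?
P(21,3) = 21!/(21-3)! = 7980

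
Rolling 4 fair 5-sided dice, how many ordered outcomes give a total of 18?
Coefficient of x^18 in (x + x² + ... + x^5)^4. By inclusion-exclusion on dice exceeding 5: Σ_j (-1)^j C(4,j)·C(18-1-5j, 3) = C(4,0)·C(17,3) - C(4,1)·C(12,3) + C(4,2)·C(7,3) = 1·680 - 4·220 + 6·35 = 10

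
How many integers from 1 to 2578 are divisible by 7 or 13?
⌊2578/7⌋ + ⌊2578/13⌋ - ⌊2578/91⌋ = 368 + 198 - 28 = 538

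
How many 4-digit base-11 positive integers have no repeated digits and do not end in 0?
Last digit: 10 nonzero choices. First digit: 9 (nonzero, ≠last). Middle 2: P(9,2) = 72. Total = 6480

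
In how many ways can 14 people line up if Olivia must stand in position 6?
Fix one position: (14-1)! = 6227020800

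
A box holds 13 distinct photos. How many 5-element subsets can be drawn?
C(13,5) = 13!/(5!×8!) = 1287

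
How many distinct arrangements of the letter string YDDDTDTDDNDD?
12! / (1! × 8! × 2! × 1!) = 5940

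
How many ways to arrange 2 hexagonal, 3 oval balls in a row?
5! / (2! × 3!) = 10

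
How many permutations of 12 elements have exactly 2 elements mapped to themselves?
Choose the 2 fixed points C(12,2) = 66, derange the rest: !10 = Σ_{j=0}^{10} (-1)^j·10!/j! = 3628800 - 3628800 + 1814400 - 604800 + 151200 - 30240 + 5040 - 720 + 90 - 10 + 1 = 1334961. Product = 66 × 1334961 = 88107426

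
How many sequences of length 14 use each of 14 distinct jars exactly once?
14! = 87178291200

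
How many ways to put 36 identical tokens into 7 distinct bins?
C(36+7-1, 7-1) = C(42, 6) = 5245786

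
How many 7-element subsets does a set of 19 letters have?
C(19,7) = 19!/(7!×12!) = 50388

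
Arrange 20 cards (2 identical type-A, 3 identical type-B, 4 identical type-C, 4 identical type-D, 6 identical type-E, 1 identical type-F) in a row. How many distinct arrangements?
20! / (2! × 3! × 4! × 4! × 6! × 1!) = 488864376000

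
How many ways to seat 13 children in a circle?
Circular: fix one position, arrange the rest. (13-1)! = 479001600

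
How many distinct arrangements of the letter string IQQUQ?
5! / (3! × 1! × 1!) = 20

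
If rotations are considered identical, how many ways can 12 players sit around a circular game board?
Circular: fix one position, arrange the rest. (12-1)! = 39916800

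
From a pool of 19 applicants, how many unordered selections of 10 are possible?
C(19,10) = 19!/(10!×9!) = 92378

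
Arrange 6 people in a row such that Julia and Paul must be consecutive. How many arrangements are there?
Treat the 2 as one block: (6-2+1)! × 2! = 120 × 2 = 240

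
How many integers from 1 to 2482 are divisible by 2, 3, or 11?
⌊2482/2⌋+⌊2482/3⌋+⌊2482/11⌋ - ⌊2482/6⌋-⌊2482/22⌋-⌊2482/33⌋ + ⌊2482/66⌋ = 1241+827+225 - 413-112-75 + 37 = 1730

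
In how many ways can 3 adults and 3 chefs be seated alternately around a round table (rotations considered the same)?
Fix one of the adults: (3-1)! ways for the remaining adults, × 3! ways for the chefs = 2 × 6 = 12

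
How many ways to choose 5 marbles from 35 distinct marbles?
C(35,5) = 35!/(5!×30!) = 324632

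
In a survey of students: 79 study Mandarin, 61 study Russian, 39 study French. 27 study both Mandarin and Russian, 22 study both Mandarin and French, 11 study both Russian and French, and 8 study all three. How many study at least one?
|A∪B∪C| = 79+61+39-27-22-11+8 = 127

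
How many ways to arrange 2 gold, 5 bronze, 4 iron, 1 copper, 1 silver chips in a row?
13! / (2! × 5! × 4! × 1! × 1!) = 1081080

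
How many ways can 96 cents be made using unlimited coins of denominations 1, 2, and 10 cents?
Coefficient of x^96 in 1/(1-x^1) · 1/(1-x^2) · 1/(1-x^10). Case on j = number of 10-cent coins (j = 0..9); remainder r = 96 - 10j is made from {1,2} in ⌊r/2⌋+1 ways. r = 96, 86, 76, 66, 56, 46, 36, 26, 16, 6 → 49 + 44 + 39 + 34 + 29 + 24 + 19 + 14 + 9 + 4 = 265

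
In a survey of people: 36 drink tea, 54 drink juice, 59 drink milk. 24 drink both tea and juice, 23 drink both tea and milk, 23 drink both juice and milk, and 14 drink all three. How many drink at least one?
|A∪B∪C| = 36+54+59-24-23-23+14 = 93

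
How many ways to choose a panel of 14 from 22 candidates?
C(22,14) = 22!/(14!×8!) = 319770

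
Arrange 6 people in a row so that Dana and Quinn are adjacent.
Treat as block: (6-1)! × 2! = 120 × 2 = 240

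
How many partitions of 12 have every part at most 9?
Let r_j(i) = number of partitions of i into parts ≤ j, for i = 0..12. r_1(i) = 1 for all i; r_j(i) = r_{j-1}(i) + r_j(i-j). Rows j = 2..9: ≤2: 1 1 2 2 3 3 4 4 5 5 6 6 7; ≤3: 1 1 2 3 4 5 7 8 10 12 14 16 19; ≤4: 1 1 2 3 5 6 9 11 15 18 23 27 34; ≤5: 1 1 2 3 5 7 10 13 18 23 30 37 47; ≤6: 1 1 2 3 5 7 11 14 20 26 35 44 58; ≤7: 1 1 2 3 5 7 11 15 21 28 38 49 65; ≤8: 1 1 2 3 5 7 11 15 22 29 40 52 70; ≤9: 1 1 2 3 5 7 11 15 22 30 41 54 73. r_9(12) = 73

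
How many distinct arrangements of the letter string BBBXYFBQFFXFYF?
14! / (4! × 1! × 2! × 5! × 2!) = 7567560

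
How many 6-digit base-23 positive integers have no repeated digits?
First digit: 22 choices (nonzero). Then descending: 22 × 22 × 21 × 20 × 19 × 18 = 69521760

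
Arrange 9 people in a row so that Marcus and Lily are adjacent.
Treat as block: (9-1)! × 2! = 40320 × 2 = 80640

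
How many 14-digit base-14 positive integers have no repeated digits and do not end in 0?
Last digit: 13 nonzero choices. First digit: 12 (nonzero, ≠last). Middle 12: P(12,12) = 479001600. Total = 74724249600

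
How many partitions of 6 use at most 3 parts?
By conjugation, equals partitions of 6 into parts ≤ 3. Let r_j(i) = number of partitions of i into parts ≤ j, for i = 0..6. r_1(i) = 1 for all i; r_j(i) = r_{j-1}(i) + r_j(i-j). Rows j = 2..3: ≤2: 1 1 2 2 3 3 4; ≤3: 1 1 2 3 4 5 7. r_3(6) = 7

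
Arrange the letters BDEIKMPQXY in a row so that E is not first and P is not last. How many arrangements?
By inclusion-exclusion: 10! - 2×(10-1)! + (10-2)! = 3628800 - 725760 + 40320 = 2943360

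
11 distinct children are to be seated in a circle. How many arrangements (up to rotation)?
Circular: fix one position, arrange the rest. (11-1)! = 3628800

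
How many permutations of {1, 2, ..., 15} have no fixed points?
!15 = Σ_{j=0}^{15} (-1)^j·15!/j! = 1307674368000 - 1307674368000 + 653837184000 - 217945728000 + 54486432000 - 10897286400 + 1816214400 - 259459200 + 32432400 - 3603600 + 360360 - 32760 + 2730 - 210 + 15 - 1 = 481066515734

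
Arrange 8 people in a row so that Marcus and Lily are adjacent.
Treat as block: (8-1)! × 2! = 5040 × 2 = 10080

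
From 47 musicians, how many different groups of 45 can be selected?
C(47,45) = 47!/(45!×2!) = 1081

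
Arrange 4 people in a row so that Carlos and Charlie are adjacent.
Treat as block: (4-1)! × 2! = 6 × 2 = 12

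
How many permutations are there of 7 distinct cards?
7! = 5040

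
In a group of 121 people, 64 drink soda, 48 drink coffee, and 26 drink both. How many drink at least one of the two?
|A∪B| = |A| + |B| - |A∩B| = 64 + 48 - 26 = 86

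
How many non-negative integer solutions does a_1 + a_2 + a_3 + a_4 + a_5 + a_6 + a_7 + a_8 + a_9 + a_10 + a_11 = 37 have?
C(37+11-1, 11-1) = C(47, 10) = 5178066751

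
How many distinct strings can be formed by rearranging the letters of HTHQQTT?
7! / (3! × 2! × 2!) = 210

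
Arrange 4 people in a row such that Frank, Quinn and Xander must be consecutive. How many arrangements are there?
Treat the 3 as one block: (4-3+1)! × 3! = 2 × 6 = 12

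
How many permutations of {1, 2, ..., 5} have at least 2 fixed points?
Exactly j fixed points: C(5,j)·!(5-j); sum over j ≥ 2 (derangement numbers via !m = (m-1)·(!(m-1) + !(m-2)): !0..!3 = 1, 0, 1, 2). Σ_{j=2}^{5} C(5,j)·!(5-j) = C(5,2)·!3 + C(5,3)·!2 + C(5,4)·!1 + C(5,5)·!0 = 10·2 + 10·1 + 5·0 + 1·1 = 31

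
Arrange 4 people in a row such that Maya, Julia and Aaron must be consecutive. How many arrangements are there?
Treat the 3 as one block: (4-3+1)! × 3! = 2 × 6 = 12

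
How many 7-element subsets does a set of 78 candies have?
C(78,7) = 78!/(7!×71!) = 2641902120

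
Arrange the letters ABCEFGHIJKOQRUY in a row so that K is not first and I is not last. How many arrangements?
By inclusion-exclusion: 15! - 2×(15-1)! + (15-2)! = 1307674368000 - 174356582400 + 6227020800 = 1139544806400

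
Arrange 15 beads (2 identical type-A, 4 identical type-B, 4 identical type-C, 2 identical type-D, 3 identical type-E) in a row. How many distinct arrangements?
15! / (2! × 4! × 4! × 2! × 3!) = 94594500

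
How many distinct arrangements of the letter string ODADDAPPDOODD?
13! / (6! × 3! × 2! × 2!) = 360360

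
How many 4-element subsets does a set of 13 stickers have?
C(13,4) = 13!/(4!×9!) = 715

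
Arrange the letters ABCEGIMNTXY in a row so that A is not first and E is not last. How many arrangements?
By inclusion-exclusion: 11! - 2×(11-1)! + (11-2)! = 39916800 - 7257600 + 362880 = 33022080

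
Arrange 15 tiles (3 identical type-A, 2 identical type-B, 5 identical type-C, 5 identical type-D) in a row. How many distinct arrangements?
15! / (3! × 2! × 5! × 5!) = 7567560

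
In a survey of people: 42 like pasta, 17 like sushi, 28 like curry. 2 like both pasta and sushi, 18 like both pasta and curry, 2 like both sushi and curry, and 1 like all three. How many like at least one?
|A∪B∪C| = 42+17+28-2-18-2+1 = 66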